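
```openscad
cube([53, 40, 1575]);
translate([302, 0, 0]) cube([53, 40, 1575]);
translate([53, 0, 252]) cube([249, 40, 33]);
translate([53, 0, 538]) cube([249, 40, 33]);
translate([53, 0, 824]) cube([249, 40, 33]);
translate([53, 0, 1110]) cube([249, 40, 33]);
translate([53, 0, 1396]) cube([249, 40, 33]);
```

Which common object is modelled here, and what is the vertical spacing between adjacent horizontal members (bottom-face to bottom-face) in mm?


A ladder. The rung spacing is 286 mm.

Two tall 53×40 posts with 5 short bars between them — a ladder. Adjacent rungs sit at z = 252 and z = 538, so the spacing is 538 − 252 = 286 mm.


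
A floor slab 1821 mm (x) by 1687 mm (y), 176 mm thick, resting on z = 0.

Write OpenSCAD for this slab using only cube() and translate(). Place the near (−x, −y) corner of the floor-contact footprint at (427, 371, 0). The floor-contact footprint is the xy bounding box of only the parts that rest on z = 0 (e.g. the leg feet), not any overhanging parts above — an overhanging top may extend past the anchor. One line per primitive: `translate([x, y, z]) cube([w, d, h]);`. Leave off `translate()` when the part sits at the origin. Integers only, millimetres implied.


translate([427, 371, 0]) cube([1821, 1687, 176]);


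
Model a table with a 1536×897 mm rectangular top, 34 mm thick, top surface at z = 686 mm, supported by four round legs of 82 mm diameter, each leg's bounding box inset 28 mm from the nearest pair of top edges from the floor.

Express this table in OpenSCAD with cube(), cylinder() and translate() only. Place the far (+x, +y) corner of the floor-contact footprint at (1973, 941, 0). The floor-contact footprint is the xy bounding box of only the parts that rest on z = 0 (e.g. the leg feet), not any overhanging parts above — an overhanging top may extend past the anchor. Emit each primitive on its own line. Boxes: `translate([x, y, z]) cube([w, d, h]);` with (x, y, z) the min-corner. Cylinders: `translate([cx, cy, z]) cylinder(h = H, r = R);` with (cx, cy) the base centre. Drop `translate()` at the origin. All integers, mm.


// leg_h = 686 - 34 = 652
translate([465, 72, 652]) cube([1536, 897, 34]);
translate([534, 141, 0]) cylinder(h = 652, r = 41);
translate([1932, 141, 0]) cylinder(h = 652, r = 41);
translate([534, 900, 0]) cylinder(h = 652, r = 41);
translate([1932, 900, 0]) cylinder(h = 652, r = 41);


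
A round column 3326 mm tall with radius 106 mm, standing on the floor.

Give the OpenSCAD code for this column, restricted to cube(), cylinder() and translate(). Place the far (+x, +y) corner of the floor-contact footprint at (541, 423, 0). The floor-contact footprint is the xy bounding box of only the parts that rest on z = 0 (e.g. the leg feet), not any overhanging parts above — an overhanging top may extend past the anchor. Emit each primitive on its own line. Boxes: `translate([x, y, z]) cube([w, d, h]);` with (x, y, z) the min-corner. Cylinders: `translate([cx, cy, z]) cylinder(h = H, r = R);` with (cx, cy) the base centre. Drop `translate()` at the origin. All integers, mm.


translate([435, 317, 0]) cylinder(h = 3326, r = 106);


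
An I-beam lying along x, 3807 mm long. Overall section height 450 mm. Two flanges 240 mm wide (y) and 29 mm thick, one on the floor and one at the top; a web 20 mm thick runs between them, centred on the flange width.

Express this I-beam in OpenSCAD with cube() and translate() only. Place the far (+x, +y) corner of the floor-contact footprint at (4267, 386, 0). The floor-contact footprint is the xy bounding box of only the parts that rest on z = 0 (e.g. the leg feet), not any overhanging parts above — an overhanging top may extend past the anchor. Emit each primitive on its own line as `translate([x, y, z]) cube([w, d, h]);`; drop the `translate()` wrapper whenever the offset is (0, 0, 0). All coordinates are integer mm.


translate([460, 146, 0]) cube([3807, 240, 29]);
translate([460, 256, 29]) cube([3807, 20, 392]);
translate([460, 146, 421]) cube([3807, 240, 29]);


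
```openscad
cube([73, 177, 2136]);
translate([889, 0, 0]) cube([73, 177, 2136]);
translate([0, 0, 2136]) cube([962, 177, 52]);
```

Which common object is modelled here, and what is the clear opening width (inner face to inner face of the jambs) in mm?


A door frame. The clear opening width is 816 mm.

Two 2136 mm tall posts with a header on top — a door frame. The left jamb is 73 mm wide at x = 0; the right jamb starts at x = 889. The clear opening is 889 − 73 = 816 mm.


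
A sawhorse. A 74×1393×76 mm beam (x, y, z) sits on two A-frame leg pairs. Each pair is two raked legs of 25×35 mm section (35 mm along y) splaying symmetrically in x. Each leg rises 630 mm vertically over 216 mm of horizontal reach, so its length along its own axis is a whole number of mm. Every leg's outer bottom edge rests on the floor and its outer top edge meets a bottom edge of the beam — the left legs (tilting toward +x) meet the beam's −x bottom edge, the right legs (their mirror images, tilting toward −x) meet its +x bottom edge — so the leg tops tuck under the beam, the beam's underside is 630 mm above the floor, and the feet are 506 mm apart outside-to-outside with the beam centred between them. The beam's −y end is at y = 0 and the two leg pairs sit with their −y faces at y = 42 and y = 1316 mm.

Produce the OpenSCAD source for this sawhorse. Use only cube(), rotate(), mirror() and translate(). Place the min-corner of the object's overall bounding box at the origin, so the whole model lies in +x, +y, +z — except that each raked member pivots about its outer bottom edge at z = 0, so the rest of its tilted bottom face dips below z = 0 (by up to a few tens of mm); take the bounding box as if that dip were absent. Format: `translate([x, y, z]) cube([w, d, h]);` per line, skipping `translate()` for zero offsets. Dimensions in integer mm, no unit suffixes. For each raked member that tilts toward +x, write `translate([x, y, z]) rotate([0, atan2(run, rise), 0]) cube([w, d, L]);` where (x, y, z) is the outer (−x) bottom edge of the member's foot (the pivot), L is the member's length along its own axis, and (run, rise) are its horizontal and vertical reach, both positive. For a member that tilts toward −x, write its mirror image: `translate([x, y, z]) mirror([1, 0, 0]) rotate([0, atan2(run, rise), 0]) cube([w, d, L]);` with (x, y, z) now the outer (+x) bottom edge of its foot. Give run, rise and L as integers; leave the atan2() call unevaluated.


translate([216, 0, 630]) cube([74, 1393, 76]);
translate([0, 42, 0]) rotate([0, atan2(216, 630), 0]) cube([25, 35, 666]);
translate([506, 42, 0]) mirror([1, 0, 0]) rotate([0, atan2(216, 630), 0]) cube([25, 35, 666]);
translate([0, 1316, 0]) rotate([0, atan2(216, 630), 0]) cube([25, 35, 666]);
translate([506, 1316, 0]) mirror([1, 0, 0]) rotate([0, atan2(216, 630), 0]) cube([25, 35, 666]);


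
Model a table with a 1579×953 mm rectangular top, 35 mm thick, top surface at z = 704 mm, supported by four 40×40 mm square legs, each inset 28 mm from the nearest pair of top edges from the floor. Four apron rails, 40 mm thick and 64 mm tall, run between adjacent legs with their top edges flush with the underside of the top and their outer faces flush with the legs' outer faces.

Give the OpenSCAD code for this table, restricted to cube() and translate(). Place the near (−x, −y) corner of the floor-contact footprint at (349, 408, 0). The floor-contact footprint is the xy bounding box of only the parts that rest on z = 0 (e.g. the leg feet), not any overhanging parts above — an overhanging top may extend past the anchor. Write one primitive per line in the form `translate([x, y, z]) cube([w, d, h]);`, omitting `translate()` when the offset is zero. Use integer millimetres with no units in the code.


translate([321, 380, 669]) cube([1579, 953, 35]);
translate([349, 408, 0]) cube([40, 40, 669]);
translate([1832, 408, 0]) cube([40, 40, 669]);
translate([349, 1265, 0]) cube([40, 40, 669]);
translate([1832, 1265, 0]) cube([40, 40, 669]);
translate([389, 408, 605]) cube([1443, 40, 64]);
translate([389, 1265, 605]) cube([1443, 40, 64]);
translate([349, 448, 605]) cube([40, 817, 64]);
translate([1832, 448, 605]) cube([40, 817, 64]);


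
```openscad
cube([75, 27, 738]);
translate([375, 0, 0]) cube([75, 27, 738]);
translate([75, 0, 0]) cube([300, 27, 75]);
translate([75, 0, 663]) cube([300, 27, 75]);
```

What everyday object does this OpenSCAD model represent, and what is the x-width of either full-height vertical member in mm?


A picture frame. The border width is 75 mm.

Four thin pieces enclosing a rectangular opening — a picture frame. The two full-height stiles are 738 mm tall; the top rail sits at z = 663 and is 75 mm tall, so the border above the opening is 738 − 663 = 75 mm, matching the stile x-width.


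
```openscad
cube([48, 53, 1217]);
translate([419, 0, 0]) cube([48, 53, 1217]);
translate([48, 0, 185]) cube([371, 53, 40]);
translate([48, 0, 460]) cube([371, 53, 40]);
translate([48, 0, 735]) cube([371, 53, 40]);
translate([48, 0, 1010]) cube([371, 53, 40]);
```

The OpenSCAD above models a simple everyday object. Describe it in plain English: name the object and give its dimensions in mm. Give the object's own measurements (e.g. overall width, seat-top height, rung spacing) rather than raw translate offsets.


A straight ladder. Two 48×53 mm vertical rails, 1217 mm tall, stand 467 mm apart (outside-to-outside) with their front faces coplanar on the −y side. 4 rungs, each 53 mm deep and 40 mm tall, span between the inner faces of the rails, front faces flush with the rails. The lowest rung's underside is at z = 185 mm and rungs are spaced 275 mm apart (underside to underside).


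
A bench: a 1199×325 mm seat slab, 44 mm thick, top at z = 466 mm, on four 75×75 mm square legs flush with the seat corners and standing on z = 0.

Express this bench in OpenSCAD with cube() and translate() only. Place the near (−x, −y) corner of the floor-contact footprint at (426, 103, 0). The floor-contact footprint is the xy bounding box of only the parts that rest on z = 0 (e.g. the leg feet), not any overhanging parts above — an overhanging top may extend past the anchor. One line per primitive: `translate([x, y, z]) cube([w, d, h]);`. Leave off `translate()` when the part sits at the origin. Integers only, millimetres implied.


translate([426, 103, 422]) cube([1199, 325, 44]);
translate([426, 103, 0]) cube([75, 75, 422]);
translate([426, 353, 0]) cube([75, 75, 422]);
translate([1550, 103, 0]) cube([75, 75, 422]);
translate([1550, 353, 0]) cube([75, 75, 422]);


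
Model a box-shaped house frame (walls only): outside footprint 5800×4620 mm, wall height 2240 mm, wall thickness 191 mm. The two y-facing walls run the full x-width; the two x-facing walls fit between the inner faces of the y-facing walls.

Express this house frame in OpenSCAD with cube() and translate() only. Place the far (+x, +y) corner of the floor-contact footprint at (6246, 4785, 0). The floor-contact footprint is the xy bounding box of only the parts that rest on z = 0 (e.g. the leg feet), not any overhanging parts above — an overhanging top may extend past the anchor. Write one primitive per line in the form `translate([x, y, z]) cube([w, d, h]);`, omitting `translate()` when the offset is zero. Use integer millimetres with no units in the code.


translate([446, 165, 0]) cube([5800, 191, 2240]);
translate([446, 4594, 0]) cube([5800, 191, 2240]);
translate([446, 356, 0]) cube([191, 4238, 2240]);
translate([6055, 356, 0]) cube([191, 4238, 2240]);


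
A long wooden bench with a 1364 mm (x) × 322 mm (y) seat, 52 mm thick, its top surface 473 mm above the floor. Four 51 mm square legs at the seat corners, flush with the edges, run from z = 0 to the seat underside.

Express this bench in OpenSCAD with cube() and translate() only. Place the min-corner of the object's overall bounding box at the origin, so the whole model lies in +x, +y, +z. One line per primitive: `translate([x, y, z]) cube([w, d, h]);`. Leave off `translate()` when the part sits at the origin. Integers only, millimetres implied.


// leg_h = 473 − 52 = 421
translate([0, 0, 421]) cube([1364, 322, 52]);
cube([51, 51, 421]);
translate([0, 271, 0]) cube([51, 51, 421]);
translate([1313, 0, 0]) cube([51, 51, 421]);
translate([1313, 271, 0]) cube([51, 51, 421]);


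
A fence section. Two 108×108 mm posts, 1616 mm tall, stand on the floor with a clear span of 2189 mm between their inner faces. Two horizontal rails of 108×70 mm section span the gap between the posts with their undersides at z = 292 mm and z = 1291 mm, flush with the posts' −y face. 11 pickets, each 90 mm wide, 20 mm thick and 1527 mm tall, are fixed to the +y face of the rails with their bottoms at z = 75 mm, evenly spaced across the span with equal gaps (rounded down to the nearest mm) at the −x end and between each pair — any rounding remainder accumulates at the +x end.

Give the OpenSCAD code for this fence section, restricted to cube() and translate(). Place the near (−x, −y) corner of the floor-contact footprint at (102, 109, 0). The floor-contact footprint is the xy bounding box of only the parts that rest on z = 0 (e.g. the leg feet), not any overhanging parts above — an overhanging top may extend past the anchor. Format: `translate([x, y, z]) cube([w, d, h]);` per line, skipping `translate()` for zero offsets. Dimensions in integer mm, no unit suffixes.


translate([102, 109, 0]) cube([108, 108, 1616]);
translate([2399, 109, 0]) cube([108, 108, 1616]);
translate([210, 109, 292]) cube([2189, 108, 70]);
translate([210, 109, 1291]) cube([2189, 108, 70]);
translate([309, 217, 75]) cube([90, 20, 1527]);
translate([498, 217, 75]) cube([90, 20, 1527]);
translate([687, 217, 75]) cube([90, 20, 1527]);
translate([876, 217, 75]) cube([90, 20, 1527]);
translate([1065, 217, 75]) cube([90, 20, 1527]);
translate([1254, 217, 75]) cube([90, 20, 1527]);
translate([1443, 217, 75]) cube([90, 20, 1527]);
translate([1632, 217, 75]) cube([90, 20, 1527]);
translate([1821, 217, 75]) cube([90, 20, 1527]);
translate([2010, 217, 75]) cube([90, 20, 1527]);
translate([2199, 217, 75]) cube([90, 20, 1527]);


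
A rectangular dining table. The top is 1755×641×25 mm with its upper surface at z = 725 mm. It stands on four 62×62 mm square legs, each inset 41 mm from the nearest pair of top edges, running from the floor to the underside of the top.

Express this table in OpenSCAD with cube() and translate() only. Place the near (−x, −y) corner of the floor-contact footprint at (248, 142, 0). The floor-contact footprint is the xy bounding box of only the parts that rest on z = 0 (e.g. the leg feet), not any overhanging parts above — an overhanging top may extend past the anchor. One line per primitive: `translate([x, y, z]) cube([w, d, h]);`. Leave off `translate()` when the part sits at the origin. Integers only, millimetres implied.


translate([207, 101, 700]) cube([1755, 641, 25]);
translate([248, 142, 0]) cube([62, 62, 700]);
translate([1859, 142, 0]) cube([62, 62, 700]);
translate([248, 639, 0]) cube([62, 62, 700]);
translate([1859, 639, 0]) cube([62, 62, 700]);


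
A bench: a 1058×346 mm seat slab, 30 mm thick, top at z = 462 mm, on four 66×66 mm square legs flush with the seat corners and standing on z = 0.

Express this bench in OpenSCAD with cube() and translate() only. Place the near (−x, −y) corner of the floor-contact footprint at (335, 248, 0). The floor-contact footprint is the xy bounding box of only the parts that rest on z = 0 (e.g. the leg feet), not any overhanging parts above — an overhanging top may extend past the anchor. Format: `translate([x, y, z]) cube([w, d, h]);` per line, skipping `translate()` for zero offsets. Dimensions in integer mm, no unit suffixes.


translate([335, 248, 432]) cube([1058, 346, 30]);
translate([335, 248, 0]) cube([66, 66, 432]);
translate([335, 528, 0]) cube([66, 66, 432]);
translate([1327, 248, 0]) cube([66, 66, 432]);
translate([1327, 528, 0]) cube([66, 66, 432]);


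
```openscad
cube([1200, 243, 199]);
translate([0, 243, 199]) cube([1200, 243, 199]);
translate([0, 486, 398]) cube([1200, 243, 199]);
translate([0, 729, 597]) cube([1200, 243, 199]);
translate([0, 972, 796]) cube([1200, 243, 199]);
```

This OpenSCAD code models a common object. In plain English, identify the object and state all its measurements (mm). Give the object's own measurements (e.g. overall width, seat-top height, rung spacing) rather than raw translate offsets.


A straight staircase of 5 solid steps. Each step is 1200 mm wide (x), 243 mm deep (y, the going) and 199 mm tall (the rise). The first step rests on the floor; each subsequent step sits one going further in +y and one rise higher in +z, directly behind and above the previous step with no overlap.


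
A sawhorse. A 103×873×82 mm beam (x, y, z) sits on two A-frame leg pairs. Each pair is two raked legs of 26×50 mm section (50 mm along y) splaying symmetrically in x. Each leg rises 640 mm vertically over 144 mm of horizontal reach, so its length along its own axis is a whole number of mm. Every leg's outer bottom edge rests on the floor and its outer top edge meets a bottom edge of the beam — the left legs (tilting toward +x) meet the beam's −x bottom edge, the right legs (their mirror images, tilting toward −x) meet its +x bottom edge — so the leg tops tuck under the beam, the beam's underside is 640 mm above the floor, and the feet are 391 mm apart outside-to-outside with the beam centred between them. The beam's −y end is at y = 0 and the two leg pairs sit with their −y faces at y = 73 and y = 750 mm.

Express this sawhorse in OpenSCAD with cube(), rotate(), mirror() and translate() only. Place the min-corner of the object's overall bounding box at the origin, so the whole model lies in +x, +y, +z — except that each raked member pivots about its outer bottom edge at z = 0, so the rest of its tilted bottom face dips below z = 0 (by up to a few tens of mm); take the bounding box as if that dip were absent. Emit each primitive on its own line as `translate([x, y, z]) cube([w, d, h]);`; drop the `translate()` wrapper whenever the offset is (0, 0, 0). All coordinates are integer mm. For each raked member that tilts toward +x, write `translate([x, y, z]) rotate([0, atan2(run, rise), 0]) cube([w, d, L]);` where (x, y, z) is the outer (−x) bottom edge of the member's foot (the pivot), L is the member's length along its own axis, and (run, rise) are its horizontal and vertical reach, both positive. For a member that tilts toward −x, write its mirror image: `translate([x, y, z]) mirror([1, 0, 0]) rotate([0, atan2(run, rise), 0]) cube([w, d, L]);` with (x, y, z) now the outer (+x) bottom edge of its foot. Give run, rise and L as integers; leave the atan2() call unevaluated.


translate([144, 0, 640]) cube([103, 873, 82]);
translate([0, 73, 0]) rotate([0, atan2(144, 640), 0]) cube([26, 50, 656]);
translate([391, 73, 0]) mirror([1, 0, 0]) rotate([0, atan2(144, 640), 0]) cube([26, 50, 656]);
translate([0, 750, 0]) rotate([0, atan2(144, 640), 0]) cube([26, 50, 656]);
translate([391, 750, 0]) mirror([1, 0, 0]) rotate([0, atan2(144, 640), 0]) cube([26, 50, 656]);


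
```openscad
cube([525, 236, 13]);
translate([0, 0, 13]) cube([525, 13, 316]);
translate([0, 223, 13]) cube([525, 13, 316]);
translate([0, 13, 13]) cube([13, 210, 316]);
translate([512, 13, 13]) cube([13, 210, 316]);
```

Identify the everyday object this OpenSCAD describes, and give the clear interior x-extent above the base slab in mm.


An open box. The internal width is 499 mm.

A 525×236 base slab with four walls standing on it — an open box. The base is 525 mm wide and the walls are 13 mm thick, so the internal width is 525 − 2 × 13 = 499 mm.


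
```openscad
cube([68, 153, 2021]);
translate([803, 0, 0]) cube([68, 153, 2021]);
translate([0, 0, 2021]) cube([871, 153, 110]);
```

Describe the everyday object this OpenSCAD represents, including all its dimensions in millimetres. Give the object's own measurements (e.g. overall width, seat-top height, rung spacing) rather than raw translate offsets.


A door frame. The clear opening is 735 mm wide and 2021 mm high. Two 68 mm wide jambs, 153 mm deep, stand either side of the opening from the floor to the top of the opening. A 110 mm thick head sits across the top of both jambs, spanning the full outside width of the frame.


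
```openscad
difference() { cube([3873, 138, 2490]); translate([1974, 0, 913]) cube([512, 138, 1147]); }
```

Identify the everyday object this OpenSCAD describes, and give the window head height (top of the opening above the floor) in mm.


A wall with a window opening. The window head height is 2060 mm.

A wall with a rectangular opening subtracted — a window. Sill at z = 913, opening 1147 mm tall, so the head is at 913 + 1147 = 2060 mm.


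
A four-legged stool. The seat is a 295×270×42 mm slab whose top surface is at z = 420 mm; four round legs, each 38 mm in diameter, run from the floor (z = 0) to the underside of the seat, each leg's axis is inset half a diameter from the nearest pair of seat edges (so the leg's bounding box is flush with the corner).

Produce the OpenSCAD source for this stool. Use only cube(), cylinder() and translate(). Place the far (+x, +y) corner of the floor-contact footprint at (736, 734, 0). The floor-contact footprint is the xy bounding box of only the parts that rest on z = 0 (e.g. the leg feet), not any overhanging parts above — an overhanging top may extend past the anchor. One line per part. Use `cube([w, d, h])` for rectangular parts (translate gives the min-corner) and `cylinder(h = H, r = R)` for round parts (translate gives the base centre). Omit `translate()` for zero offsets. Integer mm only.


translate([441, 464, 378]) cube([295, 270, 42]);
translate([460, 483, 0]) cylinder(h = 378, r = 19);
translate([717, 483, 0]) cylinder(h = 378, r = 19);
translate([460, 715, 0]) cylinder(h = 378, r = 19);
translate([717, 715, 0]) cylinder(h = 378, r = 19);


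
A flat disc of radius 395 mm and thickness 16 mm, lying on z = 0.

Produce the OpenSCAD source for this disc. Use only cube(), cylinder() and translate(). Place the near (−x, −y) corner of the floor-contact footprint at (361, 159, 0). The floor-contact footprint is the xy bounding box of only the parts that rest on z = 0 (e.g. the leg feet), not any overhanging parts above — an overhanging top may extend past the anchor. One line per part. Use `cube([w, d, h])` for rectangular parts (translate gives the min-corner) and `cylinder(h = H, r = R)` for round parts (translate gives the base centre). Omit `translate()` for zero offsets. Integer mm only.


translate([756, 554, 0]) cylinder(h = 16, r = 395);


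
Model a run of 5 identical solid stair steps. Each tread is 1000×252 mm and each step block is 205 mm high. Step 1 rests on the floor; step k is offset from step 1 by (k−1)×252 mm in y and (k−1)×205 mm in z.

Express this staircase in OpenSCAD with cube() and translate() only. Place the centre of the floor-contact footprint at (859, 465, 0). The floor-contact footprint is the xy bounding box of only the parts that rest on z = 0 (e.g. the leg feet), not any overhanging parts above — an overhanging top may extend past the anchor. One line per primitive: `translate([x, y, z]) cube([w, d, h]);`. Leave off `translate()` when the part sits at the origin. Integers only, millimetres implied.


translate([359, 339, 0]) cube([1000, 252, 205]);
translate([359, 591, 205]) cube([1000, 252, 205]);
translate([359, 843, 410]) cube([1000, 252, 205]);
translate([359, 1095, 615]) cube([1000, 252, 205]);
translate([359, 1347, 820]) cube([1000, 252, 205]);


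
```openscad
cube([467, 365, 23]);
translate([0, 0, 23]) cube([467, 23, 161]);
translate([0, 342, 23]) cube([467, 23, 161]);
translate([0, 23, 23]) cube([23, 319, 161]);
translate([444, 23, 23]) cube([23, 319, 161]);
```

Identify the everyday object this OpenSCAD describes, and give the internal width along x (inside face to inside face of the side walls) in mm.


An open box. The internal width is 421 mm.

A 467×365 base slab with four walls standing on it — an open box. The base is 467 mm wide and the walls are 23 mm thick, so the internal width is 467 − 2 × 23 = 421 mm.


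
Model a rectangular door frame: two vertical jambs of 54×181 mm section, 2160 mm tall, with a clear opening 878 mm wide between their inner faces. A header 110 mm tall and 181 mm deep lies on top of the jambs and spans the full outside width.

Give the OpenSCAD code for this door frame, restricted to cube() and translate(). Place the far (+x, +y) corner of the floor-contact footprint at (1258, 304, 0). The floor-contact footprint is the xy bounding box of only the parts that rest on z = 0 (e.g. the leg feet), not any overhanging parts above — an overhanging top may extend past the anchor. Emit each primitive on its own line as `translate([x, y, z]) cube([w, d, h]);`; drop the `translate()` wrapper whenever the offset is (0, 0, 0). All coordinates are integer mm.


translate([272, 123, 0]) cube([54, 181, 2160]);
translate([1204, 123, 0]) cube([54, 181, 2160]);
translate([272, 123, 2160]) cube([986, 181, 110]);


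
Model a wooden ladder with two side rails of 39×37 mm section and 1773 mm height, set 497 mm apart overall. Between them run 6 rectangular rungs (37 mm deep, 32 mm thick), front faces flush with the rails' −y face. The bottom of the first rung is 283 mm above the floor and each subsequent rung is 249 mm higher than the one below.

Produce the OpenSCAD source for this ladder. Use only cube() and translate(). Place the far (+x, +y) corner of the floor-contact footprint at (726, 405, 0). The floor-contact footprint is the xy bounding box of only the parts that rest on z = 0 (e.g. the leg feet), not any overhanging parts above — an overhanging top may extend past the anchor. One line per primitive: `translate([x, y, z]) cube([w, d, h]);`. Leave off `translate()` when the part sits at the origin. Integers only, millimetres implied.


translate([229, 368, 0]) cube([39, 37, 1773]);
translate([687, 368, 0]) cube([39, 37, 1773]);
translate([268, 368, 283]) cube([419, 37, 32]);
translate([268, 368, 532]) cube([419, 37, 32]);
translate([268, 368, 781]) cube([419, 37, 32]);
translate([268, 368, 1030]) cube([419, 37, 32]);
translate([268, 368, 1279]) cube([419, 37, 32]);
translate([268, 368, 1528]) cube([419, 37, 32]);


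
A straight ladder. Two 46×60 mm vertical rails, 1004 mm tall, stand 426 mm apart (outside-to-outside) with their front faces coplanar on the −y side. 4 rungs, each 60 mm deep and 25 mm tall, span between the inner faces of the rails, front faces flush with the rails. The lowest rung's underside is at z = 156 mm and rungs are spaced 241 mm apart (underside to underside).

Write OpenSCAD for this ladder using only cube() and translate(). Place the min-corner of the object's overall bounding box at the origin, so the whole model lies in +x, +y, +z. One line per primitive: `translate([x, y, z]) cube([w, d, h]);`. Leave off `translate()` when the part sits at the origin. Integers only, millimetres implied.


// rung span = 426 - 2*46 = 334
// rung[k] z = 156 + k*241
cube([46, 60, 1004]);
translate([380, 0, 0]) cube([46, 60, 1004]);
translate([46, 0, 156]) cube([334, 60, 25]);
translate([46, 0, 397]) cube([334, 60, 25]);
translate([46, 0, 638]) cube([334, 60, 25]);
translate([46, 0, 879]) cube([334, 60, 25]);


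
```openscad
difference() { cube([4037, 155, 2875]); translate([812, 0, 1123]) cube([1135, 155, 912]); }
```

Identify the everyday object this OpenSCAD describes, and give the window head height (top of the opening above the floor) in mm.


A wall with a window opening. The window head height is 2035 mm.

A wall with a rectangular opening subtracted — a window. Sill at z = 1123, opening 912 mm tall, so the head is at 1123 + 912 = 2035 mm.


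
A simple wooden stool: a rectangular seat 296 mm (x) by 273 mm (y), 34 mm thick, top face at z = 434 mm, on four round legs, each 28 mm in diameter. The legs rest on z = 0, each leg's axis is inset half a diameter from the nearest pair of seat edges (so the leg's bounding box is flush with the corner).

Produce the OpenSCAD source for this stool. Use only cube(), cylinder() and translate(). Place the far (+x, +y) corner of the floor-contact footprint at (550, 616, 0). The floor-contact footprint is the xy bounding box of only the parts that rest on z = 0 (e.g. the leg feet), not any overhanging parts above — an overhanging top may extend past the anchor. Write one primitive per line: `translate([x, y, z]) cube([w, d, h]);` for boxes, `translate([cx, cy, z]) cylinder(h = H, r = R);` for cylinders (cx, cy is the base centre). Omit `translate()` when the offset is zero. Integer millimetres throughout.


// leg_h = 434 - 34 = 400
translate([254, 343, 400]) cube([296, 273, 34]);
translate([268, 357, 0]) cylinder(h = 400, r = 14);
translate([536, 357, 0]) cylinder(h = 400, r = 14);
translate([268, 602, 0]) cylinder(h = 400, r = 14);
translate([536, 602, 0]) cylinder(h = 400, r = 14);


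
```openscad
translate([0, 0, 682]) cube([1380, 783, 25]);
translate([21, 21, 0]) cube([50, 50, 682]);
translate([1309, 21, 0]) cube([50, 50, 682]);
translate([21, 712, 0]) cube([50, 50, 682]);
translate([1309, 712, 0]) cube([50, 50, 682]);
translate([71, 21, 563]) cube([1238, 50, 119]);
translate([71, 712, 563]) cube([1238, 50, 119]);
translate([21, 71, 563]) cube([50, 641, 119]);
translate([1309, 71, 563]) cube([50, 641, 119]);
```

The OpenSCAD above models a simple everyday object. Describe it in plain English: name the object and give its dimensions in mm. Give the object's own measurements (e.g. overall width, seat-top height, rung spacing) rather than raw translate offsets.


A rectangular dining table. The top is 1380×783×25 mm with its upper surface at z = 707 mm. It stands on four 50×50 mm square legs, each inset 21 mm from the nearest pair of top edges, running from the floor to the underside of the top. Four apron rails, 50 mm thick and 119 mm tall, run between adjacent legs with their top edges flush with the underside of the top and their outer faces flush with the legs' outer faces.


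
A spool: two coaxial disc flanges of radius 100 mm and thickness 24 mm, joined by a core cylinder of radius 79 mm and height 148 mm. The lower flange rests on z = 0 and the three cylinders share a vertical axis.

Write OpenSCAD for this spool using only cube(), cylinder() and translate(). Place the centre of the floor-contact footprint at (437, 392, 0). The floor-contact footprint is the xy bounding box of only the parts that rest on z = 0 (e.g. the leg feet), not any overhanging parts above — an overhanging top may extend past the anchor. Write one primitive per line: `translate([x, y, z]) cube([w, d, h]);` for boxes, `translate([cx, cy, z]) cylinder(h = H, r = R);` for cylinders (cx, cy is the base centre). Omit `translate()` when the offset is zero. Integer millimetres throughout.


translate([437, 392, 0]) cylinder(h = 24, r = 100);
translate([437, 392, 24]) cylinder(h = 148, r = 79);
translate([437, 392, 172]) cylinder(h = 24, r = 100);


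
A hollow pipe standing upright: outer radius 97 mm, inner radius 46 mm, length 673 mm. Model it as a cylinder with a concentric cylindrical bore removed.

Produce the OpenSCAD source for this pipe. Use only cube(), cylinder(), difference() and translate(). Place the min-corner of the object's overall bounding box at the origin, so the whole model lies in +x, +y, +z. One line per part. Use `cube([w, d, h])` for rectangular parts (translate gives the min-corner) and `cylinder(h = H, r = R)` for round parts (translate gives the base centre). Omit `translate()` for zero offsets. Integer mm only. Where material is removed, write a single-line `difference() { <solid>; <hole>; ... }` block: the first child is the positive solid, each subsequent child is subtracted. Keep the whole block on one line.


difference() { translate([97, 97, 0]) cylinder(h = 673, r = 97); translate([97, 97, 0]) cylinder(h = 673, r = 46); }


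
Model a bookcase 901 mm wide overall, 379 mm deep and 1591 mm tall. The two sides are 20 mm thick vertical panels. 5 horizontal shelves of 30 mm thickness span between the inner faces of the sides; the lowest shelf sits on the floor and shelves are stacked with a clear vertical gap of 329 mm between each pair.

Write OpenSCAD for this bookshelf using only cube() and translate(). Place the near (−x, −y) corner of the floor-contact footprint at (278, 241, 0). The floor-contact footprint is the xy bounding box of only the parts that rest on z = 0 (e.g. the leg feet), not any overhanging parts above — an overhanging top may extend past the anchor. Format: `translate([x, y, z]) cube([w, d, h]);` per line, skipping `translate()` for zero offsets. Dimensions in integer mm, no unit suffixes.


translate([278, 241, 0]) cube([20, 379, 1591]);
translate([1159, 241, 0]) cube([20, 379, 1591]);
translate([298, 241, 0]) cube([861, 379, 30]);
translate([298, 241, 359]) cube([861, 379, 30]);
translate([298, 241, 718]) cube([861, 379, 30]);
translate([298, 241, 1077]) cube([861, 379, 30]);
translate([298, 241, 1436]) cube([861, 379, 30]);


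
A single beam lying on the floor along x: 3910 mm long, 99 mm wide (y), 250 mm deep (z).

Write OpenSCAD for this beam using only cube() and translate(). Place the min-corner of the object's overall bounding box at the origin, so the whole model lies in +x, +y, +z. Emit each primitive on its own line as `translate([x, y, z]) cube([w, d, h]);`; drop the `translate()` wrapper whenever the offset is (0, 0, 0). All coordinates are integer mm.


cube([3910, 99, 250]);


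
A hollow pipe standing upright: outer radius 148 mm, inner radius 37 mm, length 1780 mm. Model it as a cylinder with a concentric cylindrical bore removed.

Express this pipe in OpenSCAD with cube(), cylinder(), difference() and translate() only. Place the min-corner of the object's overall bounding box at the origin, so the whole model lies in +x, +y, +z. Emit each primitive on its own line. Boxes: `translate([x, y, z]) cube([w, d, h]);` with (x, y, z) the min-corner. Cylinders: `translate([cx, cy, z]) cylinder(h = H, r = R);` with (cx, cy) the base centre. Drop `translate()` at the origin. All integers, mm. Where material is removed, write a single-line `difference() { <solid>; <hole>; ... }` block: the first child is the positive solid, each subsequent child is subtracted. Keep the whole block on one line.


difference() { translate([148, 148, 0]) cylinder(h = 1780, r = 148); translate([148, 148, 0]) cylinder(h = 1780, r = 37); }


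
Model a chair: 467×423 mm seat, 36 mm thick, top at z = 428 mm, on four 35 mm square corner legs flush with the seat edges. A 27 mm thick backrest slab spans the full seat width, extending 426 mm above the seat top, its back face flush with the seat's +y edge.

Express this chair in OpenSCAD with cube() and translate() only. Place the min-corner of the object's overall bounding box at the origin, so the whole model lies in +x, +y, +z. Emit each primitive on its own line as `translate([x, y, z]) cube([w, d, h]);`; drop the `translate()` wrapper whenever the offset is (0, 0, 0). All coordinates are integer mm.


translate([0, 0, 392]) cube([467, 423, 36]);
cube([35, 35, 392]);
translate([432, 0, 0]) cube([35, 35, 392]);
translate([0, 388, 0]) cube([35, 35, 392]);
translate([432, 388, 0]) cube([35, 35, 392]);
translate([0, 396, 428]) cube([467, 27, 426]);


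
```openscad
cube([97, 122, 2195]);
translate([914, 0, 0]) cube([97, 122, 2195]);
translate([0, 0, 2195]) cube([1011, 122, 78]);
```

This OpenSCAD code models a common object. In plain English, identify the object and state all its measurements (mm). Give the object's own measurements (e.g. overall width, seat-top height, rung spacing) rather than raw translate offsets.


A door frame. The clear opening is 817 mm wide and 2195 mm high. Two 97 mm wide jambs, 122 mm deep, stand either side of the opening from the floor to the top of the opening. A 78 mm thick head sits across the top of both jambs, spanning the full outside width of the frame.


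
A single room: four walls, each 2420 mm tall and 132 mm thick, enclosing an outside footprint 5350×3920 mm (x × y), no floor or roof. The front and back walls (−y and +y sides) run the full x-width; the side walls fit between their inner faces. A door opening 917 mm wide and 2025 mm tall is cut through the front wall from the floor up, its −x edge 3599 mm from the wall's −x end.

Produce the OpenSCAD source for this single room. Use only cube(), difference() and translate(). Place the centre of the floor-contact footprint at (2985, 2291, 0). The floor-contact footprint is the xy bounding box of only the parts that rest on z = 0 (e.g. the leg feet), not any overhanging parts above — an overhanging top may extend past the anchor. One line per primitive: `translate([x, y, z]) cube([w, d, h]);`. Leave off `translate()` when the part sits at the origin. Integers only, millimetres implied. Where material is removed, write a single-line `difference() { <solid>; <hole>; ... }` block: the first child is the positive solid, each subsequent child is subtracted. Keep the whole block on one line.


difference() { translate([310, 331, 0]) cube([5350, 132, 2420]); translate([3909, 331, 0]) cube([917, 132, 2025]); }
translate([310, 4119, 0]) cube([5350, 132, 2420]);
translate([310, 463, 0]) cube([132, 3656, 2420]);
translate([5528, 463, 0]) cube([132, 3656, 2420]);


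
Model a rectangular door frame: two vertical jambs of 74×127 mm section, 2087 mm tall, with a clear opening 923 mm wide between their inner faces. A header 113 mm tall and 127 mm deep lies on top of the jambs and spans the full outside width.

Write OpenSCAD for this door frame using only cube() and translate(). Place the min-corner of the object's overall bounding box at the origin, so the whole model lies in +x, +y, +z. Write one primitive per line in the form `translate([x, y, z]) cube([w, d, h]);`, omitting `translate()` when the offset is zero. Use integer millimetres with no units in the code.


cube([74, 127, 2087]);
translate([997, 0, 0]) cube([74, 127, 2087]);
translate([0, 0, 2087]) cube([1071, 127, 113]);


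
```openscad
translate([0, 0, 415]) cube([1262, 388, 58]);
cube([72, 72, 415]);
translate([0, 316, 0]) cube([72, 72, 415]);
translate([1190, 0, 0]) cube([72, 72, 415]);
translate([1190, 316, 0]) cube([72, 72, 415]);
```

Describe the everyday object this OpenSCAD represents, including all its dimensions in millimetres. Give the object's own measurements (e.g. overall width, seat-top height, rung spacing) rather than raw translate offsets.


A long wooden bench with a 1262 mm (x) × 388 mm (y) seat, 58 mm thick, its top surface 473 mm above the floor. Four 72 mm square legs at the seat corners, flush with the edges, run from z = 0 to the seat underside.


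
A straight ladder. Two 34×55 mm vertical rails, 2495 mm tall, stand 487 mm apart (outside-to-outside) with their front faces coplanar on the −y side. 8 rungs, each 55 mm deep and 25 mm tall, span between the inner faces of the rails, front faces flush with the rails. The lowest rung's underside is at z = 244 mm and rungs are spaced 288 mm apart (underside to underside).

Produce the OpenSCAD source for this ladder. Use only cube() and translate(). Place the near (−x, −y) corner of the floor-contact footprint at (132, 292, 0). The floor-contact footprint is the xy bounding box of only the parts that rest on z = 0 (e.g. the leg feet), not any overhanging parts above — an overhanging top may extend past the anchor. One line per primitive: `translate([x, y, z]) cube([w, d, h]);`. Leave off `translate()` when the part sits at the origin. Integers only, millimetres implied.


translate([132, 292, 0]) cube([34, 55, 2495]);
translate([585, 292, 0]) cube([34, 55, 2495]);
translate([166, 292, 244]) cube([419, 55, 25]);
translate([166, 292, 532]) cube([419, 55, 25]);
translate([166, 292, 820]) cube([419, 55, 25]);
translate([166, 292, 1108]) cube([419, 55, 25]);
translate([166, 292, 1396]) cube([419, 55, 25]);
translate([166, 292, 1684]) cube([419, 55, 25]);
translate([166, 292, 1972]) cube([419, 55, 25]);
translate([166, 292, 2260]) cube([419, 55, 25]);
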